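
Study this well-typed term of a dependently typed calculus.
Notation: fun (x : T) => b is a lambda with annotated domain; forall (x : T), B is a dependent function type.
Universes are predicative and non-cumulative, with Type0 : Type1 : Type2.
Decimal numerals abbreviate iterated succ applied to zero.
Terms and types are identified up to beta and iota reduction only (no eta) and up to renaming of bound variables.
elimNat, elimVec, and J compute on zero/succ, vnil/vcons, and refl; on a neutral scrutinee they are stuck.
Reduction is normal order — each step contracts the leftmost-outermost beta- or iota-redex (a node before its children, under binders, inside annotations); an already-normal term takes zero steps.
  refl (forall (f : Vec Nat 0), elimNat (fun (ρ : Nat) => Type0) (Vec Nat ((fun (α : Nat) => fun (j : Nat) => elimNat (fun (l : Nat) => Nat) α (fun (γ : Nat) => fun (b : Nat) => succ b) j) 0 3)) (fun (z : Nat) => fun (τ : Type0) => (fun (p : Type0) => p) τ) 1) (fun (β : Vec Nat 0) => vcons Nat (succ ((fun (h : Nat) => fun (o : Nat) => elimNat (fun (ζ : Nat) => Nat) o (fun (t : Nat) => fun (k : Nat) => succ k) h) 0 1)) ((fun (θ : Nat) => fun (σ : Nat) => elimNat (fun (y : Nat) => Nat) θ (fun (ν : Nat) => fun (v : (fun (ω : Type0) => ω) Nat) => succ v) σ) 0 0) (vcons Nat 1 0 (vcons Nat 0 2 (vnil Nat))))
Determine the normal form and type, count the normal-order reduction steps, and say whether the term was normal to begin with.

reduced normal form:
  refl (forall (f : Vec Nat 0), Vec Nat 3) (fun (ρ : Vec Nat 0) => vcons Nat 2 0 (vcons Nat 1 0 (vcons Nat 0 2 (vnil Nat))))
inferred type:
  Eq (forall (f : Vec Nat 0), Vec Nat 3) (fun (ρ : Vec Nat 0) => vcons Nat 2 0 (vcons Nat 1 0 (vcons Nat 0 2 (vnil Nat)))) (fun (α : Vec Nat 0) => vcons Nat 2 0 (vcons Nat 1 0 (vcons Nat 0 2 (vnil Nat))))
steps to reach normal form (normal order): 23
already normal: no
first redex: an elimNat iota-redex


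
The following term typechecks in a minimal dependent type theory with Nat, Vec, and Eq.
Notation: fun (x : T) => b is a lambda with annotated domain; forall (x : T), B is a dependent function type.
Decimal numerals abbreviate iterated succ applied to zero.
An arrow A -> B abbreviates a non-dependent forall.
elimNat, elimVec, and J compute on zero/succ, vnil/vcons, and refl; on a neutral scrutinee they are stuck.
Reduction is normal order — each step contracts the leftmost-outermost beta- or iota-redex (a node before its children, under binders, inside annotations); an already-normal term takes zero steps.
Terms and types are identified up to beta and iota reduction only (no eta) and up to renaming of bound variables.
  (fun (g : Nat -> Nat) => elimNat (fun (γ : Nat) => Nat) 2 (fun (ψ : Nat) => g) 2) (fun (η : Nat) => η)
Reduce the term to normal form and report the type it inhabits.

resulting normal form:
  2
type:
  Nat
observation: reduction starts at a beta-redex, and 8 normal-order steps reach the normal form.


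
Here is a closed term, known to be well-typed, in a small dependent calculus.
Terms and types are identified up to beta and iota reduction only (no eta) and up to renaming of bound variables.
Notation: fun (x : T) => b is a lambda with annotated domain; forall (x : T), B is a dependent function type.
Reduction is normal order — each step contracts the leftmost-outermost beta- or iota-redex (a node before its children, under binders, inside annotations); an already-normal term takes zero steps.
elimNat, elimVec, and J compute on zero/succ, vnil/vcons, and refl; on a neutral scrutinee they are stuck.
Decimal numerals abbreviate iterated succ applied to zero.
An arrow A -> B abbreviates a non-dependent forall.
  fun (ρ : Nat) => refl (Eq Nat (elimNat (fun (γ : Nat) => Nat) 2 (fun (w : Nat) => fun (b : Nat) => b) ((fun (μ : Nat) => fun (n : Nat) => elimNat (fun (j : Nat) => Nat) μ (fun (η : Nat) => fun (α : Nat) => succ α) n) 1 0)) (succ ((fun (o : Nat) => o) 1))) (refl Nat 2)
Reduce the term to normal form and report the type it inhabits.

reduced normal form:
  fun (ρ : Nat) => refl (Eq Nat 2 2) (refl Nat 2)
inferred type:
  Nat -> Eq (Eq Nat 2 2) (refl Nat 2) (refl Nat 2)
observation: reduction starts at a beta-redex, and 8 normal-order steps reach the normal form.


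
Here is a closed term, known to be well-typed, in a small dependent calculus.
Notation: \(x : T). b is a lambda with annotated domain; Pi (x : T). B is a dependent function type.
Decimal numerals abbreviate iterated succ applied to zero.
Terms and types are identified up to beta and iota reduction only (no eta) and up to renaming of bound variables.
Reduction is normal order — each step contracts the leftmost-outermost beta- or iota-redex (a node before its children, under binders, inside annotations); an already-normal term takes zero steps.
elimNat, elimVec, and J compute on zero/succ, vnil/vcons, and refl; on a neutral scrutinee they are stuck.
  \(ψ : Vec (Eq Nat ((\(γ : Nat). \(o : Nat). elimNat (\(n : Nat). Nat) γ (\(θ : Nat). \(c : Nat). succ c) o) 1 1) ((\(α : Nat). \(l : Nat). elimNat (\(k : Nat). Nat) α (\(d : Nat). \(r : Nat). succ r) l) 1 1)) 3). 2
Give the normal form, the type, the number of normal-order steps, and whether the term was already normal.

normal form:
  \(ψ : Vec (Eq Nat 2 2) 3). 2
inferred type:
  Pi (ψ : Vec (Eq Nat 2 2) 3). Nat
steps to reach normal form (normal order): 12
already normal: no
first contracted redex: a beta-redex


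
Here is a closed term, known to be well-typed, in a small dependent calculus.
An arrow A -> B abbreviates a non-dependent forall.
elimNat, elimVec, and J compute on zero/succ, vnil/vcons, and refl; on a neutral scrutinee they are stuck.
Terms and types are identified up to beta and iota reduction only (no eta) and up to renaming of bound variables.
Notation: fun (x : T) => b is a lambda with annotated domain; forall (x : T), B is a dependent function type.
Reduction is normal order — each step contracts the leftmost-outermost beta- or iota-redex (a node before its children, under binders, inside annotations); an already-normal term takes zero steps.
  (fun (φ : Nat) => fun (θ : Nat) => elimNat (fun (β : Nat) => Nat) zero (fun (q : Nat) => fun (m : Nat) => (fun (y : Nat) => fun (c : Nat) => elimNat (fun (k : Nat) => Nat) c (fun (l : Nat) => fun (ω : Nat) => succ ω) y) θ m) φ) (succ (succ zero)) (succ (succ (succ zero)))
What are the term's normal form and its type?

reduced normal form:
  succ (succ (succ (succ (succ (succ zero)))))
inferred type:
  Nat
observation: the leftmost-outermost redex is a beta-redex, and normalization takes 33 steps.


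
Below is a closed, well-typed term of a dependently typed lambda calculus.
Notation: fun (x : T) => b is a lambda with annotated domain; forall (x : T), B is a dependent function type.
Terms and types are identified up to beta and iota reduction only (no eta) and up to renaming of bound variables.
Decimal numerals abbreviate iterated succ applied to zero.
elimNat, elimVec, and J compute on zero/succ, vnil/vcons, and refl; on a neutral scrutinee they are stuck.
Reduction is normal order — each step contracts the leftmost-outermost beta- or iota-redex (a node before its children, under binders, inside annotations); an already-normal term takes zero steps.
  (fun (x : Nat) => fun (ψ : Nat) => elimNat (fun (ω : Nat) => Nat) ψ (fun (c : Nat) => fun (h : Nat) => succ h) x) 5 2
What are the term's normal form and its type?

normal form:
  7
the term's type:
  Nat


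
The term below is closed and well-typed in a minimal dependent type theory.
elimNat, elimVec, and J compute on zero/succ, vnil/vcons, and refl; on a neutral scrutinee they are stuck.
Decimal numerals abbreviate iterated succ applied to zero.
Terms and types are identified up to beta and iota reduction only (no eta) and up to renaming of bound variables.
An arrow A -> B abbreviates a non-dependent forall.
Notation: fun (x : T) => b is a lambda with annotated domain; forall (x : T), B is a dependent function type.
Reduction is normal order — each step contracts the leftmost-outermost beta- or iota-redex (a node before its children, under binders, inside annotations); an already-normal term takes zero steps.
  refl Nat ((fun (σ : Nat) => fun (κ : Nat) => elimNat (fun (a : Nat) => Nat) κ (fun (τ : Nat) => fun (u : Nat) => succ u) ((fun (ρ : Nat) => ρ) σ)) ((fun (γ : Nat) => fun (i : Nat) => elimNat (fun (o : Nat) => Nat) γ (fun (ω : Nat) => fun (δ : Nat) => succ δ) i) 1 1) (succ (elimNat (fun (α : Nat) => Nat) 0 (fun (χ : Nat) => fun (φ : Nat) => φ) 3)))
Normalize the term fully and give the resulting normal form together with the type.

resulting normal form:
  refl Nat 3
inferred type:
  Eq Nat 3 3


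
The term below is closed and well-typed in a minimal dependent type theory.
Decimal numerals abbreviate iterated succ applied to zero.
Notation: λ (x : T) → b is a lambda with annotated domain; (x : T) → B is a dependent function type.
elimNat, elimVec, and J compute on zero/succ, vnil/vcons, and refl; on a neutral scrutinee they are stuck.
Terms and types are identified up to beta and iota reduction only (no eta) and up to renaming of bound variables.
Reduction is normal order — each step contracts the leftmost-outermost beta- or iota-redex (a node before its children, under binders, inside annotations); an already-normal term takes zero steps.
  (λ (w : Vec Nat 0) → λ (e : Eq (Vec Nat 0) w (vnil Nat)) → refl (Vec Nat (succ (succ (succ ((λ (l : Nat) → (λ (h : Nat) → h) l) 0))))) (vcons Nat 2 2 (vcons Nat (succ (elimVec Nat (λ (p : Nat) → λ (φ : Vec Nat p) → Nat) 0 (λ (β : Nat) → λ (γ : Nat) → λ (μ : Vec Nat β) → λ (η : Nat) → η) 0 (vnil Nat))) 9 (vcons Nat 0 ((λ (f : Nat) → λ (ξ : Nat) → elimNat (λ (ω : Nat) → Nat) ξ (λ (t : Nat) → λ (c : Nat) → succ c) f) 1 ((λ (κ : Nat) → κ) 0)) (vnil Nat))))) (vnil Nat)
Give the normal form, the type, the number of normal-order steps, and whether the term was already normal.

normal form:
  λ (w : Eq (Vec Nat 0) (vnil Nat) (vnil Nat)) → refl (Vec Nat 3) (vcons Nat 2 2 (vcons Nat 1 9 (vcons Nat 0 1 (vnil Nat))))
inferred type:
  (w : Eq (Vec Nat 0) (vnil Nat) (vnil Nat)) → Eq (Vec Nat 3) (vcons Nat 2 2 (vcons Nat 1 9 (vcons Nat 0 1 (vnil Nat)))) (vcons Nat 2 2 (vcons Nat 1 9 (vcons Nat 0 1 (vnil Nat))))
steps to reach normal form (normal order): 11
started in normal form: no
first contracted redex: a beta-redex


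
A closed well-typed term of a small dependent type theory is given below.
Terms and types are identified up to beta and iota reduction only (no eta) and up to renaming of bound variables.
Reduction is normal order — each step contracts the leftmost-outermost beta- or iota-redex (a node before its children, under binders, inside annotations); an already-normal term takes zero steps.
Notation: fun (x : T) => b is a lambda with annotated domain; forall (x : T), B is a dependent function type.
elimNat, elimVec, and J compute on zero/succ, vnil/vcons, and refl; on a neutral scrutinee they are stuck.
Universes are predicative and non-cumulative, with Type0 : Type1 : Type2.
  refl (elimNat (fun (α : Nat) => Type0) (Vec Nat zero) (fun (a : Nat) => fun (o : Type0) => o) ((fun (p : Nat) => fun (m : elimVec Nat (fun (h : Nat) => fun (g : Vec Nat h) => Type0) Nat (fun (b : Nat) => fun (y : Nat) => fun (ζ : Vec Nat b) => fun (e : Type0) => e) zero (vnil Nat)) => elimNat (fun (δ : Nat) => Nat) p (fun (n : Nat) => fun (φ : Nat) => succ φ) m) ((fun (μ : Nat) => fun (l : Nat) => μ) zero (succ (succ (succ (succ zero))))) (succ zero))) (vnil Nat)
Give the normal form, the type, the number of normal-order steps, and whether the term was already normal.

resulting normal form:
  refl (Vec Nat zero) (vnil Nat)
the term's type:
  Eq (Vec Nat zero) (vnil Nat) (vnil Nat)
reduction steps (normal order): 12
started in normal form: no
first redex: a beta-redex


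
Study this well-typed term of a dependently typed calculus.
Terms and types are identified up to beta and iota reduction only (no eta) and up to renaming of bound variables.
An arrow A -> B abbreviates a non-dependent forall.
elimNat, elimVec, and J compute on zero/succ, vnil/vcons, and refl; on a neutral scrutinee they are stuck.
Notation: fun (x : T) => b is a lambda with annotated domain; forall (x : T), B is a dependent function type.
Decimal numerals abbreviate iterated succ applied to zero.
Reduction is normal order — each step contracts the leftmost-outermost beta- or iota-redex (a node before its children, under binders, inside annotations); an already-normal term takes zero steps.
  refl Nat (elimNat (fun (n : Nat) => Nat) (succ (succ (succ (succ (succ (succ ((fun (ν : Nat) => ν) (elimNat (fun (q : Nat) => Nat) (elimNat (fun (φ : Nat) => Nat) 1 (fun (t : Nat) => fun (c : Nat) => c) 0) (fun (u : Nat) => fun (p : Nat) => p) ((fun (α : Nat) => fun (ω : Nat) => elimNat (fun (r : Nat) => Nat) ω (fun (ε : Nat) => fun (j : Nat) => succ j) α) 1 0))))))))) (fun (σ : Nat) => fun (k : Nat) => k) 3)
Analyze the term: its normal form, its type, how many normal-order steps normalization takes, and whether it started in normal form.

reduced normal form:
  refl Nat 7
inferred type:
  Eq Nat 7 7
normal-order step count: 22
started in normal form: no
first redex: an elimNat iota-redex


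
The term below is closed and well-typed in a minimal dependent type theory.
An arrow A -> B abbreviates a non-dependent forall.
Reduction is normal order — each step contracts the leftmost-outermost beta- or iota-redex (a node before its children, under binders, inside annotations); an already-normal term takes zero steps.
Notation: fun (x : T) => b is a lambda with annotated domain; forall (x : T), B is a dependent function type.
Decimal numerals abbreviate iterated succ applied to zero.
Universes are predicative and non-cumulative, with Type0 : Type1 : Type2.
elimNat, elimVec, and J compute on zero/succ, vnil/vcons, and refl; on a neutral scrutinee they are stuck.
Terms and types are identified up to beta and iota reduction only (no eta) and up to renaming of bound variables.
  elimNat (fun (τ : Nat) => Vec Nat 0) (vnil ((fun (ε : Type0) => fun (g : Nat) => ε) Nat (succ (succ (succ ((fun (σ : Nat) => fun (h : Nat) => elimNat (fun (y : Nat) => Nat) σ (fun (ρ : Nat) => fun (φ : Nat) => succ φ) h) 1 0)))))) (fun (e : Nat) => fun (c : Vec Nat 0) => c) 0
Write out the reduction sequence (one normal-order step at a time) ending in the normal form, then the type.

normal-order reduction sequence:
  elimNat (fun (τ : Nat) => Vec Nat 0) (vnil ((fun (ε : Type0) => fun (g : Nat) => ε) Nat (succ (succ (succ ((fun (σ : Nat) => fun (h : Nat) => elimNat (fun (y : Nat) => Nat) σ (fun (ρ : Nat) => fun (φ : Nat) => succ φ) h) 1 0)))))) (fun (e : Nat) => fun (c : Vec Nat 0) => c) 0
  ~> vnil ((fun (τ : Type0) => fun (ε : Nat) => τ) Nat (succ (succ (succ ((fun (g : Nat) => fun (σ : Nat) => elimNat (fun (h : Nat) => Nat) g (fun (y : Nat) => fun (ρ : Nat) => succ ρ) σ) 1 0)))))
  ~> vnil ((fun (τ : Nat) => Nat) (succ (succ (succ ((fun (ε : Nat) => fun (g : Nat) => elimNat (fun (σ : Nat) => Nat) ε (fun (h : Nat) => fun (y : Nat) => succ y) g) 1 0)))))
  ~> vnil Nat
type:
  Vec Nat 0


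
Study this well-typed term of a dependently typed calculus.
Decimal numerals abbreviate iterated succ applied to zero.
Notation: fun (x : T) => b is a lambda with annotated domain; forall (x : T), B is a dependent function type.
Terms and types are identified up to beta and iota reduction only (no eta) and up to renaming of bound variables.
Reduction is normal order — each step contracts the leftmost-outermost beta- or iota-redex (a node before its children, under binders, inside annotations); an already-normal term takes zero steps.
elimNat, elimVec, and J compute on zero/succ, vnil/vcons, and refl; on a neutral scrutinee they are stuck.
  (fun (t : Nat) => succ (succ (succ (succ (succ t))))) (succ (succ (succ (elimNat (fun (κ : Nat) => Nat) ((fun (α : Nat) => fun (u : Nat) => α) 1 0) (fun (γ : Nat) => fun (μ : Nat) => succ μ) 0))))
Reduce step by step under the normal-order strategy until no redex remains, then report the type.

reduction (normal order):
  (fun (t : Nat) => succ (succ (succ (succ (succ t))))) (succ (succ (succ (elimNat (fun (κ : Nat) => Nat) ((fun (α : Nat) => fun (u : Nat) => α) 1 0) (fun (γ : Nat) => fun (μ : Nat) => succ μ) 0))))
  ~> succ (succ (succ (succ (succ (succ (succ (succ (elimNat (fun (t : Nat) => Nat) ((fun (κ : Nat) => fun (α : Nat) => κ) 1 0) (fun (u : Nat) => fun (γ : Nat) => succ γ) 0))))))))
  ~> succ (succ (succ (succ (succ (succ (succ (succ ((fun (t : Nat) => fun (κ : Nat) => t) 1 0))))))))
  ~> succ (succ (succ (succ (succ (succ (succ (succ ((fun (t : Nat) => 1) 0))))))))
  ~> 9
the term's type:
  Nat


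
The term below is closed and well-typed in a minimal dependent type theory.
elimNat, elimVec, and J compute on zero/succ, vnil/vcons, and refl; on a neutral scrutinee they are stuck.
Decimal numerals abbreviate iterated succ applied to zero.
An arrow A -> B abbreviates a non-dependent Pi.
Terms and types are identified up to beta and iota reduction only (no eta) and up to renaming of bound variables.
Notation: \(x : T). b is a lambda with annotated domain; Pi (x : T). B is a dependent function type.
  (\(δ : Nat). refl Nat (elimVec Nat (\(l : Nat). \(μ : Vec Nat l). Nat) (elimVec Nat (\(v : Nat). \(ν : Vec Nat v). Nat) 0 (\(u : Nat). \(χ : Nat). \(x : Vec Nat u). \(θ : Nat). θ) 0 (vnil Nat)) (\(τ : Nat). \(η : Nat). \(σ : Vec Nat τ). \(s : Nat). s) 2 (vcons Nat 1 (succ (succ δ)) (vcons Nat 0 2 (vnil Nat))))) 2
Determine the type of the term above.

inferred type:
  Eq Nat 0 0


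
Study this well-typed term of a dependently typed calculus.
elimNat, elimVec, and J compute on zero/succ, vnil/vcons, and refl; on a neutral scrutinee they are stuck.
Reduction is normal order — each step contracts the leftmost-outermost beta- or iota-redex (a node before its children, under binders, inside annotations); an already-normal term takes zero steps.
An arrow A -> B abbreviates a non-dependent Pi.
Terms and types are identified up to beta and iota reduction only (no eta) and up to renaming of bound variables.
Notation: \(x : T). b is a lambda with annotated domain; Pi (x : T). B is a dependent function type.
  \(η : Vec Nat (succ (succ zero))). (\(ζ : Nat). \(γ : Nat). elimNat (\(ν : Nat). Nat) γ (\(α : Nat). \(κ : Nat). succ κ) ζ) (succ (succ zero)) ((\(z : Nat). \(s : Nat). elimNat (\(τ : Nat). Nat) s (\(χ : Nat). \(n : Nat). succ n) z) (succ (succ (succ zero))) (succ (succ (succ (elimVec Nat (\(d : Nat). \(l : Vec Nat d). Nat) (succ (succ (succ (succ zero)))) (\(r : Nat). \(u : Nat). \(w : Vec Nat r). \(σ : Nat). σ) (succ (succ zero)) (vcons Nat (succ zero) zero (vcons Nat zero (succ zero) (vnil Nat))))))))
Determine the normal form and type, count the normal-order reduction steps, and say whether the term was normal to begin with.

normal form:
  \(η : Vec Nat (succ (succ zero))). succ (succ (succ (succ (succ (succ (succ (succ (succ (succ (succ (succ zero)))))))))))
type:
  Vec Nat (succ (succ zero)) -> Nat
normal-order step count: 32
already normal: no
first redex: a beta-redex


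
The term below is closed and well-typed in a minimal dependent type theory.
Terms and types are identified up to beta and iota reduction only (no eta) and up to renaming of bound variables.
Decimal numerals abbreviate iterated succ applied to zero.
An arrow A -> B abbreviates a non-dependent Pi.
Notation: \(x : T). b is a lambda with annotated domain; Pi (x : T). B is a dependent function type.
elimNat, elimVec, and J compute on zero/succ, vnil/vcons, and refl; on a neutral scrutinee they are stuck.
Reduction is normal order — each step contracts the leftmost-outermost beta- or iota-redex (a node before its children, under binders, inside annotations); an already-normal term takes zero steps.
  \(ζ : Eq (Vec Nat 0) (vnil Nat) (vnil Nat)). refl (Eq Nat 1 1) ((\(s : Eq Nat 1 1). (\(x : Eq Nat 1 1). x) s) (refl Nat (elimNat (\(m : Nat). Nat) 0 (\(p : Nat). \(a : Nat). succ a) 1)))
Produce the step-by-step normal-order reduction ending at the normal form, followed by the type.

reduction (normal order):
  \(ζ : Eq (Vec Nat 0) (vnil Nat) (vnil Nat)). refl (Eq Nat 1 1) ((\(s : Eq Nat 1 1). (\(x : Eq Nat 1 1). x) s) (refl Nat (elimNat (\(m : Nat). Nat) 0 (\(p : Nat). \(a : Nat). succ a) 1)))
  ~> \(ζ : Eq (Vec Nat 0) (vnil Nat) (vnil Nat)). refl (Eq Nat 1 1) ((\(s : Eq Nat 1 1). s) (refl Nat (elimNat (\(x : Nat). Nat) 0 (\(m : Nat). \(p : Nat). succ p) 1)))
  ~> \(ζ : Eq (Vec Nat 0) (vnil Nat) (vnil Nat)). refl (Eq Nat 1 1) (refl Nat (elimNat (\(s : Nat). Nat) 0 (\(x : Nat). \(m : Nat). succ m) 1))
  ~> \(ζ : Eq (Vec Nat 0) (vnil Nat) (vnil Nat)). refl (Eq Nat 1 1) (refl Nat ((\(s : Nat). \(x : Nat). succ x) 0 (elimNat (\(m : Nat). Nat) 0 (\(p : Nat). \(a : Nat). succ a) 0)))
  ~> \(ζ : Eq (Vec Nat 0) (vnil Nat) (vnil Nat)). refl (Eq Nat 1 1) (refl Nat ((\(s : Nat). succ s) (elimNat (\(x : Nat). Nat) 0 (\(m : Nat). \(p : Nat). succ p) 0)))
  ~> \(ζ : Eq (Vec Nat 0) (vnil Nat) (vnil Nat)). refl (Eq Nat 1 1) (refl Nat (succ (elimNat (\(s : Nat). Nat) 0 (\(x : Nat). \(m : Nat). succ m) 0)))
  ~> \(ζ : Eq (Vec Nat 0) (vnil Nat) (vnil Nat)). refl (Eq Nat 1 1) (refl Nat 1)
the term's type:
  Eq (Vec Nat 0) (vnil Nat) (vnil Nat) -> Eq (Eq Nat 1 1) (refl Nat 1) (refl Nat 1)


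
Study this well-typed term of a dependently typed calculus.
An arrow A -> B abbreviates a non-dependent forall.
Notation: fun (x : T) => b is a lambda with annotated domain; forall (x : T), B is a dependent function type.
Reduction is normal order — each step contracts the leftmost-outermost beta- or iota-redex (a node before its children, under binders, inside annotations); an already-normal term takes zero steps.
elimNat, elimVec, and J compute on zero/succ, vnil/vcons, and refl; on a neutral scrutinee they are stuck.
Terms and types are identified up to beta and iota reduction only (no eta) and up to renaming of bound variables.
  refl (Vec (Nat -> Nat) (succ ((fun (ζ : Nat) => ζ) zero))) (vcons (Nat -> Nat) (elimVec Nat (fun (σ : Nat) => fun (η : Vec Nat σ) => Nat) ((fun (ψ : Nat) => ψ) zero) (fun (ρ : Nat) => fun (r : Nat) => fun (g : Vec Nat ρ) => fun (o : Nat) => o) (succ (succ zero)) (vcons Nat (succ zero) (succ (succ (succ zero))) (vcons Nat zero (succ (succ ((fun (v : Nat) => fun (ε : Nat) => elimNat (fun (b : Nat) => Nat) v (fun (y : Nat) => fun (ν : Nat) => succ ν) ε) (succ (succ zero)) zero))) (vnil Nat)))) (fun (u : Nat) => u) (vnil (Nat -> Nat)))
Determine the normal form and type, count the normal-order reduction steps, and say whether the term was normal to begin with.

resulting normal form:
  refl (Vec (Nat -> Nat) (succ zero)) (vcons (Nat -> Nat) zero (fun (ζ : Nat) => ζ) (vnil (Nat -> Nat)))
the term's type:
  Eq (Vec (Nat -> Nat) (succ zero)) (vcons (Nat -> Nat) zero (fun (ζ : Nat) => ζ) (vnil (Nat -> Nat))) (vcons (Nat -> Nat) zero (fun (σ : Nat) => σ) (vnil (Nat -> Nat)))
steps to reach normal form (normal order): 13
started in normal form: no
first contracted redex: a beta-redex


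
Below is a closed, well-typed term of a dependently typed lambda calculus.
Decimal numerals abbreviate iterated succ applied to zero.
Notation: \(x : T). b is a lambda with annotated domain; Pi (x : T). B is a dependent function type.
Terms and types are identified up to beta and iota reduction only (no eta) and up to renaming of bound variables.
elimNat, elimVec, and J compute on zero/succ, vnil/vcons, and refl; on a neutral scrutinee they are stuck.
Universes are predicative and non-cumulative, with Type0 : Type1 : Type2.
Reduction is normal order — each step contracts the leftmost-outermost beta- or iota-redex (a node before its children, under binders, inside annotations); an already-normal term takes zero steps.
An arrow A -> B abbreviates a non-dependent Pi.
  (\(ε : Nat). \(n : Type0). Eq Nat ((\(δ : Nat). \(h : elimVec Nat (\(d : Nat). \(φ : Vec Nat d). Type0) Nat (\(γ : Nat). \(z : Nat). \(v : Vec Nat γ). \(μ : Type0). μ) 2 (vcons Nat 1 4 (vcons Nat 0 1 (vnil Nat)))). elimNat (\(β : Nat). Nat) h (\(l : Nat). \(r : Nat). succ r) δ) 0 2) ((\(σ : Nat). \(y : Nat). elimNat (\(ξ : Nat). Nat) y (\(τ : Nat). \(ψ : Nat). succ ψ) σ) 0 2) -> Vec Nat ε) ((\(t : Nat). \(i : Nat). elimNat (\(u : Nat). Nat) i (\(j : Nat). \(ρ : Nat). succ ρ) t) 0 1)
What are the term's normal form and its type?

reduced normal form:
  \(ε : Type0). Eq Nat 2 2 -> Vec Nat 1
type:
  Type0 -> Type0
observation: 10 normal-order steps separate the term from its normal form.


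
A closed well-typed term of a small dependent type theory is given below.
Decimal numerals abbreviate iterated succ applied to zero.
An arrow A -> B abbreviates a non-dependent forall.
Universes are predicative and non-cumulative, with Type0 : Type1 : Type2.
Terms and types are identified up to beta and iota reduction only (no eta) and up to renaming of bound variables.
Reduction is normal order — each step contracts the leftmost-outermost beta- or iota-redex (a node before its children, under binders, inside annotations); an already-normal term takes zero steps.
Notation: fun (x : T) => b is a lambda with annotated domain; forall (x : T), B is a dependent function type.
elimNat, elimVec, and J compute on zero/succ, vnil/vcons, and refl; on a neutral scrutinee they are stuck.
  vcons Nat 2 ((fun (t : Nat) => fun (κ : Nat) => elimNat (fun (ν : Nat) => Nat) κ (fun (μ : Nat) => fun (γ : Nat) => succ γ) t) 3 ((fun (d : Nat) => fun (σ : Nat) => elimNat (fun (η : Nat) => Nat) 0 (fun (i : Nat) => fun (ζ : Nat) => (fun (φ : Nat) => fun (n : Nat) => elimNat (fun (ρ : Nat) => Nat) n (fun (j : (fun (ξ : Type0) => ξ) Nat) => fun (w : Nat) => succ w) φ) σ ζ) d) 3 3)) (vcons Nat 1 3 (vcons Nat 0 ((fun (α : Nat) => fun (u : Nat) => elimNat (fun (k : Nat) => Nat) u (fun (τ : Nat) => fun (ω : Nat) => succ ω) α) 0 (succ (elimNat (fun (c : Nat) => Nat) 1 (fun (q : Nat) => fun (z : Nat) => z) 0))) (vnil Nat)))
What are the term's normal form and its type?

resulting normal form:
  vcons Nat 2 12 (vcons Nat 1 3 (vcons Nat 0 2 (vnil Nat)))
inferred type:
  Vec Nat 3


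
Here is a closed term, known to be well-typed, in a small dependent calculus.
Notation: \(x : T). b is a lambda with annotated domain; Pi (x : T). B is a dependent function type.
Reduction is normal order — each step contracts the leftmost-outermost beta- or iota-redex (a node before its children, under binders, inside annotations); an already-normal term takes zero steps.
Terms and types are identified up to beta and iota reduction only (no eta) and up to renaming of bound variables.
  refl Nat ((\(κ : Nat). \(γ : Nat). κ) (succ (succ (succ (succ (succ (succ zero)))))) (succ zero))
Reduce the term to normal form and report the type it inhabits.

reduced normal form:
  refl Nat (succ (succ (succ (succ (succ (succ zero))))))
type:
  Eq Nat (succ (succ (succ (succ (succ (succ zero)))))) (succ (succ (succ (succ (succ (succ zero))))))
observation: 2 normal-order steps normalize the term, beginning with a beta-redex.


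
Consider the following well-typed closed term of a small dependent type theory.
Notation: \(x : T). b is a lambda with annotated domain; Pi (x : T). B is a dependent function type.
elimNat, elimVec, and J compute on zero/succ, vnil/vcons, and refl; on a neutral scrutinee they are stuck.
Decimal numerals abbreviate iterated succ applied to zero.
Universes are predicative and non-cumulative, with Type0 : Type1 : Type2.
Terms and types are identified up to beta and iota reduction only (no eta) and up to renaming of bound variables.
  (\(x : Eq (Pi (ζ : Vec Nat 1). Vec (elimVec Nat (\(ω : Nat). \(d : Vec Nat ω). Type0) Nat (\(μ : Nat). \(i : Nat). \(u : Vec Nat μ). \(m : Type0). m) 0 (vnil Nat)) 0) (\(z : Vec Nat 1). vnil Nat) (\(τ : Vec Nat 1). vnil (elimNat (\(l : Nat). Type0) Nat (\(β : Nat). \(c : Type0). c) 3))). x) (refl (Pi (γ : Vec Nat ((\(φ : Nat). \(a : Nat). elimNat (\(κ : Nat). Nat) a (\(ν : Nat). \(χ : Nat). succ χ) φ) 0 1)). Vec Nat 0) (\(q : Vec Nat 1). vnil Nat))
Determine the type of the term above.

type:
  Eq (Pi (x : Vec Nat 1). Vec Nat 0) (\(ζ : Vec Nat 1). vnil Nat) (\(ω : Vec Nat 1). vnil Nat)


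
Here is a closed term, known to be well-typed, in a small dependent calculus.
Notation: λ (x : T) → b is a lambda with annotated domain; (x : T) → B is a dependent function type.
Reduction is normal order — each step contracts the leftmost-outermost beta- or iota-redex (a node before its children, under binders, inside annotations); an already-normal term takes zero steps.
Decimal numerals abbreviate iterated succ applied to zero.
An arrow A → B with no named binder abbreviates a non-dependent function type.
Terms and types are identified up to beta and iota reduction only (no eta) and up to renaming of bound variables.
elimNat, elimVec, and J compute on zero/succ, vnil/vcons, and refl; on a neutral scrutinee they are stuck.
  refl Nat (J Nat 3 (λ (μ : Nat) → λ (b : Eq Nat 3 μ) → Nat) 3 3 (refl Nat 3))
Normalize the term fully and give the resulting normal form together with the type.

normal form:
  refl Nat 3
the term's type:
  Eq Nat 3 3
observation: contracting a J iota-redex first, the term normalizes in 1 step.


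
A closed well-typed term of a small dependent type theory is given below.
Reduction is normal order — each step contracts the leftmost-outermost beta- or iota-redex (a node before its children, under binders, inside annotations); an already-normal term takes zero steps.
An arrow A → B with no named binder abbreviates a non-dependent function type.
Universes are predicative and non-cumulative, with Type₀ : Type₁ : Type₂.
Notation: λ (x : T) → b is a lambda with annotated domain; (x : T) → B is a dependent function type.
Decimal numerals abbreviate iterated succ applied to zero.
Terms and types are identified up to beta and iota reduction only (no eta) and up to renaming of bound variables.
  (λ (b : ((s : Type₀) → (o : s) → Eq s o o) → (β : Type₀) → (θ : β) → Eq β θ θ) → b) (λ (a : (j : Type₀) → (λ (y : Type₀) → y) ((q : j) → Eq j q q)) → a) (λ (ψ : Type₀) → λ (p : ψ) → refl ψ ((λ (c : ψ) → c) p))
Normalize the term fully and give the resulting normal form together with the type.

normal form:
  λ (b : Type₀) → λ (s : b) → refl b s
the term's type:
  (b : Type₀) → (s : b) → Eq b s s


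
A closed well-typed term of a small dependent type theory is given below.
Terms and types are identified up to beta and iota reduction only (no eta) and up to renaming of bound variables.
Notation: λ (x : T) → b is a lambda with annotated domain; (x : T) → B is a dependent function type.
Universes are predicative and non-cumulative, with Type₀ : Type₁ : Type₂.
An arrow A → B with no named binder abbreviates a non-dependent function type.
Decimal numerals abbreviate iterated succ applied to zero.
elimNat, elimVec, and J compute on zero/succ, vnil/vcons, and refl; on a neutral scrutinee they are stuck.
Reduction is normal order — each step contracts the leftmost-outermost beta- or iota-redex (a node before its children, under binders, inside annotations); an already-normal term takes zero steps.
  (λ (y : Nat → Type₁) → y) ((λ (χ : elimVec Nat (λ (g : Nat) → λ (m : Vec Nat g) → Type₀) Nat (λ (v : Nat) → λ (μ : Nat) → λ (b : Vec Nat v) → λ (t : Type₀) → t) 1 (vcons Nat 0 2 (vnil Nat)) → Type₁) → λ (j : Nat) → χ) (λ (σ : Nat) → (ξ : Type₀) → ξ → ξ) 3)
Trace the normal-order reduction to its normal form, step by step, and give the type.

normal-order reduction sequence:
  (λ (y : Nat → Type₁) → y) ((λ (χ : elimVec Nat (λ (g : Nat) → λ (m : Vec Nat g) → Type₀) Nat (λ (v : Nat) → λ (μ : Nat) → λ (b : Vec Nat v) → λ (t : Type₀) → t) 1 (vcons Nat 0 2 (vnil Nat)) → Type₁) → λ (j : Nat) → χ) (λ (σ : Nat) → (ξ : Type₀) → ξ → ξ) 3)
  ~> (λ (y : elimVec Nat (λ (χ : Nat) → λ (g : Vec Nat χ) → Type₀) Nat (λ (m : Nat) → λ (v : Nat) → λ (μ : Vec Nat m) → λ (b : Type₀) → b) 1 (vcons Nat 0 2 (vnil Nat)) → Type₁) → λ (t : Nat) → y) (λ (j : Nat) → (σ : Type₀) → σ → σ) 3
  ~> (λ (y : Nat) → λ (χ : Nat) → (g : Type₀) → g → g) 3
  ~> λ (y : Nat) → (χ : Type₀) → χ → χ
type:
  Nat → Type₁


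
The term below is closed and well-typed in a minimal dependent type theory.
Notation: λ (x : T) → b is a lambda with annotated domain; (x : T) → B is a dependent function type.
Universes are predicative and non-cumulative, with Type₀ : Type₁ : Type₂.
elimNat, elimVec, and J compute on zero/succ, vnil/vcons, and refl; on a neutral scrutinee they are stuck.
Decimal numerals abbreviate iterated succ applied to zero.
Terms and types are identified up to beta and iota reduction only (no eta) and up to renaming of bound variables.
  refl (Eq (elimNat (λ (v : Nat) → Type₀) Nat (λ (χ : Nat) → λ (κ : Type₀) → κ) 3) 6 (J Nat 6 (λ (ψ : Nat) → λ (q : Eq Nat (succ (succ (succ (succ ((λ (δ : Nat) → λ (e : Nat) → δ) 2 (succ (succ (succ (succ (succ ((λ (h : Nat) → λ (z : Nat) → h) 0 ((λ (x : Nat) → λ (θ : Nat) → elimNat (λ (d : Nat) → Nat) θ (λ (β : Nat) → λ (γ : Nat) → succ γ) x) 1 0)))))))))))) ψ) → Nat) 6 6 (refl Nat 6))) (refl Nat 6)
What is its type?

inferred type:
  Eq (Eq Nat 6 6) (refl Nat 6) (refl Nat 6)


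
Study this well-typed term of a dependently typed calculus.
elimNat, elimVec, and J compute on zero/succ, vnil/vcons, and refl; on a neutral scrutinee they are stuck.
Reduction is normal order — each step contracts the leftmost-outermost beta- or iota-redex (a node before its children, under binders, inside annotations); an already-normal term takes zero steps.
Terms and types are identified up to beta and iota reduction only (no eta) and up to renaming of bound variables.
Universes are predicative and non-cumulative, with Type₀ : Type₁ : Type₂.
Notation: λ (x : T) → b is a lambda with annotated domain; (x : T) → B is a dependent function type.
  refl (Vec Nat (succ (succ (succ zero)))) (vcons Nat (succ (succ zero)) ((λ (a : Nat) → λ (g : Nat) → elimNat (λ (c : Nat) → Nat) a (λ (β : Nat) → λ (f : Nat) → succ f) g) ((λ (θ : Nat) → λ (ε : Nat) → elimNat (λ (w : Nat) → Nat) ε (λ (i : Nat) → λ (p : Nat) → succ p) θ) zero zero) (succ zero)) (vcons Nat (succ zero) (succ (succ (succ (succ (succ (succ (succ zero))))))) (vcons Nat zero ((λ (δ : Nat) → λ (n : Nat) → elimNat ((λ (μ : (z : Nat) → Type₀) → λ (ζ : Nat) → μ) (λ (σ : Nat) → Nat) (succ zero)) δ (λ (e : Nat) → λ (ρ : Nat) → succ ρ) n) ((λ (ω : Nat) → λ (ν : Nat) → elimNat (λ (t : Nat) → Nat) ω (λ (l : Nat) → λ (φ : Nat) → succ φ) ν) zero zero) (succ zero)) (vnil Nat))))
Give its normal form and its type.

normal form:
  refl (Vec Nat (succ (succ (succ zero)))) (vcons Nat (succ (succ zero)) (succ zero) (vcons Nat (succ zero) (succ (succ (succ (succ (succ (succ (succ zero))))))) (vcons Nat zero (succ zero) (vnil Nat))))
the term's type:
  Eq (Vec Nat (succ (succ (succ zero)))) (vcons Nat (succ (succ zero)) (succ zero) (vcons Nat (succ zero) (succ (succ (succ (succ (succ (succ (succ zero))))))) (vcons Nat zero (succ zero) (vnil Nat)))) (vcons Nat (succ (succ zero)) (succ zero) (vcons Nat (succ zero) (succ (succ (succ (succ (succ (succ (succ zero))))))) (vcons Nat zero (succ zero) (vnil Nat))))


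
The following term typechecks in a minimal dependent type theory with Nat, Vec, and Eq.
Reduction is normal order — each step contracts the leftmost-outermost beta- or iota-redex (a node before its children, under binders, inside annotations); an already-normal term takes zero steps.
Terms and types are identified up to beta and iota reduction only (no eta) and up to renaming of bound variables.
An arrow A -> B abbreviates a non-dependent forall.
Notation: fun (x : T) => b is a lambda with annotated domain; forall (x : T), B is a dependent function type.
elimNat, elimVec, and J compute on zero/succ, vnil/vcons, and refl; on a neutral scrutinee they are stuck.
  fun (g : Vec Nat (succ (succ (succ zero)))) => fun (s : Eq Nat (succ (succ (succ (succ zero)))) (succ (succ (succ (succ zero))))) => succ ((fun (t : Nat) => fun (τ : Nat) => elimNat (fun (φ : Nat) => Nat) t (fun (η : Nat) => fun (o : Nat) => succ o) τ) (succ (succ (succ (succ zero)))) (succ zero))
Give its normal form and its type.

normal form:
  fun (g : Vec Nat (succ (succ (succ zero)))) => fun (s : Eq Nat (succ (succ (succ (succ zero)))) (succ (succ (succ (succ zero))))) => succ (succ (succ (succ (succ (succ zero)))))
inferred type:
  Vec Nat (succ (succ (succ zero))) -> Eq Nat (succ (succ (succ (succ zero)))) (succ (succ (succ (succ zero)))) -> Nat


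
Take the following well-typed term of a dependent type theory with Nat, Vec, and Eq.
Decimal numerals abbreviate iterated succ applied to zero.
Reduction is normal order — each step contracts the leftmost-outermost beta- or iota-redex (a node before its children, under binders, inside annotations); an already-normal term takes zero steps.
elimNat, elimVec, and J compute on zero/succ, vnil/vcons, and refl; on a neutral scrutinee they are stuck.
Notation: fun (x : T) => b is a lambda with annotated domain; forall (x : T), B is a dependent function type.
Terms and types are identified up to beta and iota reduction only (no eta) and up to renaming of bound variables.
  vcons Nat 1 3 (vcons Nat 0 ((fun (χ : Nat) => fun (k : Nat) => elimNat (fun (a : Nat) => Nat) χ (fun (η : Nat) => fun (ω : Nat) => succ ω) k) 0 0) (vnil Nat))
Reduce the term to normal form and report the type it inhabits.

resulting normal form:
  vcons Nat 1 3 (vcons Nat 0 0 (vnil Nat))
the term's type:
  Vec Nat 2


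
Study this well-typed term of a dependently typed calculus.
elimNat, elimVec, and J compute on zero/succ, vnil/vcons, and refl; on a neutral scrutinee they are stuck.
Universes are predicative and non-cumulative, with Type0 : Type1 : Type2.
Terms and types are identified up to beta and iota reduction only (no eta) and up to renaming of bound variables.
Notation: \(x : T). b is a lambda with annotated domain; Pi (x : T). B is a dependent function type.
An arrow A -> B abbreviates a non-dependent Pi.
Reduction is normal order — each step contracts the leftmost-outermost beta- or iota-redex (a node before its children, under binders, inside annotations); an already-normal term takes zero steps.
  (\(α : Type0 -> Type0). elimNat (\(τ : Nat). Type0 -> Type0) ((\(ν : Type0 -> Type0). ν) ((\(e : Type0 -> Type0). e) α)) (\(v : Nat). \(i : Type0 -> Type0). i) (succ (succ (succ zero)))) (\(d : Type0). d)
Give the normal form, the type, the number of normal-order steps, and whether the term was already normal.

resulting normal form:
  \(α : Type0). α
inferred type:
  Type0 -> Type0
steps to reach normal form (normal order): 13
already normal: no
first redex: a beta-redex


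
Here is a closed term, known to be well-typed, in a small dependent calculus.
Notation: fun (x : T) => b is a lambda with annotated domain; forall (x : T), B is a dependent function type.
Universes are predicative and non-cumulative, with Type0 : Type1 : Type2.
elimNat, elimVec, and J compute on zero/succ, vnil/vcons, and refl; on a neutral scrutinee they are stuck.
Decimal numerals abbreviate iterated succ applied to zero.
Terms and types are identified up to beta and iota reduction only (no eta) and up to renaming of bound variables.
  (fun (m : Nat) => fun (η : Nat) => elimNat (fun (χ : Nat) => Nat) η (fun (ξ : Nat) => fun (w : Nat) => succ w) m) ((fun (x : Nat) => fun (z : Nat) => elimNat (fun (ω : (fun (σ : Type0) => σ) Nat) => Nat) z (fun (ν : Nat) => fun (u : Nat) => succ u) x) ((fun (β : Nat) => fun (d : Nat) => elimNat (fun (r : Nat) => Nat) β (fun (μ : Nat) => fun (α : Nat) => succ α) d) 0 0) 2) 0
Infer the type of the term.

inferred type:
  Nat


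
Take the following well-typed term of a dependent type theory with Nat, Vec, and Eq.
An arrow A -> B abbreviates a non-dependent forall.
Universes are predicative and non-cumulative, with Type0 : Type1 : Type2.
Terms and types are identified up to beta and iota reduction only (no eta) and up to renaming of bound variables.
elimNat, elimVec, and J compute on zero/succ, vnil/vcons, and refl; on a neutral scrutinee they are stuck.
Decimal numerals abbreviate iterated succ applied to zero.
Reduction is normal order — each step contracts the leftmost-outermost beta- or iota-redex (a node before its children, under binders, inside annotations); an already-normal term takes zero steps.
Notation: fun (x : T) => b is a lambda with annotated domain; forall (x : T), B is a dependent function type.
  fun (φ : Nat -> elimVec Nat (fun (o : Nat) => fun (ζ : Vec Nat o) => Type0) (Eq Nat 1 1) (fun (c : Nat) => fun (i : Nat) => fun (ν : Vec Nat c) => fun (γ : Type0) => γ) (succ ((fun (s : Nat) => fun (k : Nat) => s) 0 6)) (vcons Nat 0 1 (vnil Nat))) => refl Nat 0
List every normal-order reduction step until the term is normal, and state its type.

reduction (normal order):
  fun (φ : Nat -> elimVec Nat (fun (o : Nat) => fun (ζ : Vec Nat o) => Type0) (Eq Nat 1 1) (fun (c : Nat) => fun (i : Nat) => fun (ν : Vec Nat c) => fun (γ : Type0) => γ) (succ ((fun (s : Nat) => fun (k : Nat) => s) 0 6)) (vcons Nat 0 1 (vnil Nat))) => refl Nat 0
  ~> fun (φ : Nat -> (fun (o : Nat) => fun (ζ : Nat) => fun (c : Vec Nat o) => fun (i : Type0) => i) 0 1 (vnil Nat) (elimVec Nat (fun (ν : Nat) => fun (γ : Vec Nat ν) => Type0) (Eq Nat 1 1) (fun (s : Nat) => fun (k : Nat) => fun (χ : Vec Nat s) => fun (y : Type0) => y) 0 (vnil Nat))) => refl Nat 0
  ~> fun (φ : Nat -> (fun (o : Nat) => fun (ζ : Vec Nat 0) => fun (c : Type0) => c) 1 (vnil Nat) (elimVec Nat (fun (i : Nat) => fun (ν : Vec Nat i) => Type0) (Eq Nat 1 1) (fun (γ : Nat) => fun (s : Nat) => fun (k : Vec Nat γ) => fun (χ : Type0) => χ) 0 (vnil Nat))) => refl Nat 0
  ~> fun (φ : Nat -> (fun (o : Vec Nat 0) => fun (ζ : Type0) => ζ) (vnil Nat) (elimVec Nat (fun (c : Nat) => fun (i : Vec Nat c) => Type0) (Eq Nat 1 1) (fun (ν : Nat) => fun (γ : Nat) => fun (s : Vec Nat ν) => fun (k : Type0) => k) 0 (vnil Nat))) => refl Nat 0
  ~> fun (φ : Nat -> (fun (o : Type0) => o) (elimVec Nat (fun (ζ : Nat) => fun (c : Vec Nat ζ) => Type0) (Eq Nat 1 1) (fun (i : Nat) => fun (ν : Nat) => fun (γ : Vec Nat i) => fun (s : Type0) => s) 0 (vnil Nat))) => refl Nat 0
  ~> fun (φ : Nat -> elimVec Nat (fun (o : Nat) => fun (ζ : Vec Nat o) => Type0) (Eq Nat 1 1) (fun (c : Nat) => fun (i : Nat) => fun (ν : Vec Nat c) => fun (γ : Type0) => γ) 0 (vnil Nat)) => refl Nat 0
  ~> fun (φ : Nat -> Eq Nat 1 1) => refl Nat 0
type:
  (Nat -> Eq Nat 1 1) -> Eq Nat 0 0
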